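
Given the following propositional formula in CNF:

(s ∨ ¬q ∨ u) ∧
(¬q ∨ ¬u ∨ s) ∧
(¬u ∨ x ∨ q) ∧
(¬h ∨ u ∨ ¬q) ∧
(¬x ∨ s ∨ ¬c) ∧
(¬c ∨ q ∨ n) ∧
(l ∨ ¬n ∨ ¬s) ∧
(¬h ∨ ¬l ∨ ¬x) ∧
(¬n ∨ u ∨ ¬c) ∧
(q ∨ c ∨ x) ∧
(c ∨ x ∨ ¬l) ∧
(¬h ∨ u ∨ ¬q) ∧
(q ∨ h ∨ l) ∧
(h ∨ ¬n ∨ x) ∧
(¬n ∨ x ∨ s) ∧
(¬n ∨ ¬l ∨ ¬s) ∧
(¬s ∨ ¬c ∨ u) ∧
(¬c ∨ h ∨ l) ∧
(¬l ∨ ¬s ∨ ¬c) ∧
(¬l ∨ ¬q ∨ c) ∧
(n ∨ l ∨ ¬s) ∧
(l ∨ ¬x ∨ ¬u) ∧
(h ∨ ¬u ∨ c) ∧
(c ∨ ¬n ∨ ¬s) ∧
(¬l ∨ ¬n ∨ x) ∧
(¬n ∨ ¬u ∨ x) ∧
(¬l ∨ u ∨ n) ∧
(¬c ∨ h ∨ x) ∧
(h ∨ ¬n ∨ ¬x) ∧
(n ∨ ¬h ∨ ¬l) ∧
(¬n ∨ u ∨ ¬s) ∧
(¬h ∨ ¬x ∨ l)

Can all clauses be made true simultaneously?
No

No, the formula is not satisfiable.

No assignment of truth values to the variables can make all 32 clauses true simultaneously.

The formula is UNSAT (unsatisfiable).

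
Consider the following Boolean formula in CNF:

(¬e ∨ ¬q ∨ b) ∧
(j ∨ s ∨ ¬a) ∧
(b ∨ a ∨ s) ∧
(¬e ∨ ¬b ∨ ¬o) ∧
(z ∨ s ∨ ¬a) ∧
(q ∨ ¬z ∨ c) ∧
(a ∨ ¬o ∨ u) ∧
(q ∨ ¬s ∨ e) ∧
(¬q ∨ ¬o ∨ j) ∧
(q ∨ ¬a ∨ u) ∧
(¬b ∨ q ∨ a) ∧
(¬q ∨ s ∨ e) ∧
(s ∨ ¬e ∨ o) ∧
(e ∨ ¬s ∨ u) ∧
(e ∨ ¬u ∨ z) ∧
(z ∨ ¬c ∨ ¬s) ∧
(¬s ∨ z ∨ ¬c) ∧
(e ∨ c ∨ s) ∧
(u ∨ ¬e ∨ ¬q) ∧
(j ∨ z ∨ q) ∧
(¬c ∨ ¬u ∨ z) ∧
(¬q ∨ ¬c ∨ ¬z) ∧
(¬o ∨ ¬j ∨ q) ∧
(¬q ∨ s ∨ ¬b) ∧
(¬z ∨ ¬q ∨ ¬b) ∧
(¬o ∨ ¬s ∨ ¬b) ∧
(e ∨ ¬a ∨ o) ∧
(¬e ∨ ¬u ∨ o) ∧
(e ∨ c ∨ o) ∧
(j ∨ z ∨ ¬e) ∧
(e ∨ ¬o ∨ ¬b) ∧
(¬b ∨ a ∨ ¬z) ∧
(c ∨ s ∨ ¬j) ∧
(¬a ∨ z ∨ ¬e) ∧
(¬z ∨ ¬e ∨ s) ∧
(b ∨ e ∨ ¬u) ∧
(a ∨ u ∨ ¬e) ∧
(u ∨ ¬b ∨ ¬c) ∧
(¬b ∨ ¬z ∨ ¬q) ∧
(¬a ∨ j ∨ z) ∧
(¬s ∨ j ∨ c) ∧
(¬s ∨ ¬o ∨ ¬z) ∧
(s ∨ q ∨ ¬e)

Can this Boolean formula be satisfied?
No

No, the formula is not satisfiable.

No assignment of truth values to the variables can make all 43 clauses true simultaneously.

The formula is UNSAT (unsatisfiable).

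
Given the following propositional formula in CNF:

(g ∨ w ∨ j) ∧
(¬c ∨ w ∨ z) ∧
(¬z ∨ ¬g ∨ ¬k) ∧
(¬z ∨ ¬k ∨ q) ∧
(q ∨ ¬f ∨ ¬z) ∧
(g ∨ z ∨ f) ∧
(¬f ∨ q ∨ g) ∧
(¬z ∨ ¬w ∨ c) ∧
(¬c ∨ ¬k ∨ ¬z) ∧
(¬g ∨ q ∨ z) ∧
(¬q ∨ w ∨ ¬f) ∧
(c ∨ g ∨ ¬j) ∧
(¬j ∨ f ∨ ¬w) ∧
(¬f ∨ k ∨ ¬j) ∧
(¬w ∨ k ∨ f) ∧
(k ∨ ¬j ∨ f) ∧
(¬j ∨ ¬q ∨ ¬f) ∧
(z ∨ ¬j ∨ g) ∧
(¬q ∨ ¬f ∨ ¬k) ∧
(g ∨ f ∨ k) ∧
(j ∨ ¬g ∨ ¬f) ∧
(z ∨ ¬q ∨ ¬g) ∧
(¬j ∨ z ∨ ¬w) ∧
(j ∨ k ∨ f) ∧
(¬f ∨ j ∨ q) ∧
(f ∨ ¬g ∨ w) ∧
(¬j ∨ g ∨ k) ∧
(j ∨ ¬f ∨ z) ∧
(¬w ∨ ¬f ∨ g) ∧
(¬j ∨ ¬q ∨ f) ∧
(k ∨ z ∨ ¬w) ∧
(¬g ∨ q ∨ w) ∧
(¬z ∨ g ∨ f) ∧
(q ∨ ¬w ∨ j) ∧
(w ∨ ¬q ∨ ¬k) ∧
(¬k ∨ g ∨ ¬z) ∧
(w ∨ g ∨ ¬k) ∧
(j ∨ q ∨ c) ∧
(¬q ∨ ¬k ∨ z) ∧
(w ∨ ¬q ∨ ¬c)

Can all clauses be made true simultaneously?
No

No, the formula is not satisfiable.

No assignment of truth values to the variables can make all 40 clauses true simultaneously.

The formula is UNSAT (unsatisfiable).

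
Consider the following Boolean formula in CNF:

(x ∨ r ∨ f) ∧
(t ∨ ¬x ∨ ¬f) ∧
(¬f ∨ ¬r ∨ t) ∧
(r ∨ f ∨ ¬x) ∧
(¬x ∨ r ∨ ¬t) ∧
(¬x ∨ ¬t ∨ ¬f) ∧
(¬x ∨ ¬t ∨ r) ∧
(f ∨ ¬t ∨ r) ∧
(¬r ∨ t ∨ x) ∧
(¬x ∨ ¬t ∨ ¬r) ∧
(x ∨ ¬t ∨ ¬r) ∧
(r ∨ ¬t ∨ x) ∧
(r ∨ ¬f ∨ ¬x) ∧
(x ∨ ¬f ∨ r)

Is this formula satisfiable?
Yes

Yes, the formula is satisfiable.

One satisfying assignment is: x=True, r=True, t=False, f=False

Verification: With this assignment, all 14 clauses evaluate to true.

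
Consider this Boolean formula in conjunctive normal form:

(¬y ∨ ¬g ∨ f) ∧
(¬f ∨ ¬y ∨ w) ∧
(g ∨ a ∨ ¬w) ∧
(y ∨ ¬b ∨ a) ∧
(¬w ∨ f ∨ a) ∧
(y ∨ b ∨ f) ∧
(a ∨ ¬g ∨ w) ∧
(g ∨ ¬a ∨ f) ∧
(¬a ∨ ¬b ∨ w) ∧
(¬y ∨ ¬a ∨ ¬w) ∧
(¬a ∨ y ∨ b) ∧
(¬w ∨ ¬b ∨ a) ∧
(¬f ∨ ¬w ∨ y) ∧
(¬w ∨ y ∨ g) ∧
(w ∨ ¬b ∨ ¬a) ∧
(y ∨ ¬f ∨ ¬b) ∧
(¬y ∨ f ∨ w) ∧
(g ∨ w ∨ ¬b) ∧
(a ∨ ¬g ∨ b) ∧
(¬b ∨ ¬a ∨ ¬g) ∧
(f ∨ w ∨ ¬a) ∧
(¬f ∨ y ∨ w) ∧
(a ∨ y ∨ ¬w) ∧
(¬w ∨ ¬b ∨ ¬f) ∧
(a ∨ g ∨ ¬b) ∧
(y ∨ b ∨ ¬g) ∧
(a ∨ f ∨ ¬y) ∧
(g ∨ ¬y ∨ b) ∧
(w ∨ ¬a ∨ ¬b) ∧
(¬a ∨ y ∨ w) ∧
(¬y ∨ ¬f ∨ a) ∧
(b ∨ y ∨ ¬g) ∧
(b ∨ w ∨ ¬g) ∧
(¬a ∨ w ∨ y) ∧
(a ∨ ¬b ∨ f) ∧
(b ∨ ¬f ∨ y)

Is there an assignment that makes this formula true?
No

No, the formula is not satisfiable.

No assignment of truth values to the variables can make all 36 clauses true simultaneously.

The formula is UNSAT (unsatisfiable).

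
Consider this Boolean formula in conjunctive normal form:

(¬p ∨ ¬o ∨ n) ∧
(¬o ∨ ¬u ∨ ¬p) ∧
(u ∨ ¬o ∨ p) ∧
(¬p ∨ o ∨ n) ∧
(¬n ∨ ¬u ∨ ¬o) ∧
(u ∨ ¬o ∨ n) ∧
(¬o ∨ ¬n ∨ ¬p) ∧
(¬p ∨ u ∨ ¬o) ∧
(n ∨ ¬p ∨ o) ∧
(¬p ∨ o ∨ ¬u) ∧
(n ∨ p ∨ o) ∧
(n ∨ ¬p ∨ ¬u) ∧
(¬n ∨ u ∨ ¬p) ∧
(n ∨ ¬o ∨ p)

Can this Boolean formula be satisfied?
Yes

Yes, the formula is satisfiable.

One satisfying assignment is: u=False, o=False, p=False, n=True

Verification: With this assignment, all 14 clauses evaluate to true.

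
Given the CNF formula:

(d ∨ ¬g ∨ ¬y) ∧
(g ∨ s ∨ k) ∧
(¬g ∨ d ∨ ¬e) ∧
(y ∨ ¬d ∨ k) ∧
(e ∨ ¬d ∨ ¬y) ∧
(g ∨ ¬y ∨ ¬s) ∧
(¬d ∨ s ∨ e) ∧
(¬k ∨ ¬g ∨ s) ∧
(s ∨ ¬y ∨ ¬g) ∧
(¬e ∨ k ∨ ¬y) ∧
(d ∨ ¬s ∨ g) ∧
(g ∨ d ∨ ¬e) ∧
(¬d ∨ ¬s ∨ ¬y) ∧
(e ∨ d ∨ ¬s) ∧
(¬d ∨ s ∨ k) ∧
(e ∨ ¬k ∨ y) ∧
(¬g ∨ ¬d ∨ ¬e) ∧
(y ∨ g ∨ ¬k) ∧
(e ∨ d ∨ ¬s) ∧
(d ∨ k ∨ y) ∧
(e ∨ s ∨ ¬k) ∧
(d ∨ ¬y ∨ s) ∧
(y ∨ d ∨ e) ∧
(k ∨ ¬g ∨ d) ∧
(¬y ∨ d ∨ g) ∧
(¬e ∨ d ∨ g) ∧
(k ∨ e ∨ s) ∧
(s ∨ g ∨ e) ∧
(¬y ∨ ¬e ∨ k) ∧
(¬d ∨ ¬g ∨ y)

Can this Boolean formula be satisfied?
Yes

Yes, the formula is satisfiable.

One satisfying assignment is: y=True, d=True, k=True, s=False, g=False, e=True

Verification: With this assignment, all 30 clauses evaluate to true.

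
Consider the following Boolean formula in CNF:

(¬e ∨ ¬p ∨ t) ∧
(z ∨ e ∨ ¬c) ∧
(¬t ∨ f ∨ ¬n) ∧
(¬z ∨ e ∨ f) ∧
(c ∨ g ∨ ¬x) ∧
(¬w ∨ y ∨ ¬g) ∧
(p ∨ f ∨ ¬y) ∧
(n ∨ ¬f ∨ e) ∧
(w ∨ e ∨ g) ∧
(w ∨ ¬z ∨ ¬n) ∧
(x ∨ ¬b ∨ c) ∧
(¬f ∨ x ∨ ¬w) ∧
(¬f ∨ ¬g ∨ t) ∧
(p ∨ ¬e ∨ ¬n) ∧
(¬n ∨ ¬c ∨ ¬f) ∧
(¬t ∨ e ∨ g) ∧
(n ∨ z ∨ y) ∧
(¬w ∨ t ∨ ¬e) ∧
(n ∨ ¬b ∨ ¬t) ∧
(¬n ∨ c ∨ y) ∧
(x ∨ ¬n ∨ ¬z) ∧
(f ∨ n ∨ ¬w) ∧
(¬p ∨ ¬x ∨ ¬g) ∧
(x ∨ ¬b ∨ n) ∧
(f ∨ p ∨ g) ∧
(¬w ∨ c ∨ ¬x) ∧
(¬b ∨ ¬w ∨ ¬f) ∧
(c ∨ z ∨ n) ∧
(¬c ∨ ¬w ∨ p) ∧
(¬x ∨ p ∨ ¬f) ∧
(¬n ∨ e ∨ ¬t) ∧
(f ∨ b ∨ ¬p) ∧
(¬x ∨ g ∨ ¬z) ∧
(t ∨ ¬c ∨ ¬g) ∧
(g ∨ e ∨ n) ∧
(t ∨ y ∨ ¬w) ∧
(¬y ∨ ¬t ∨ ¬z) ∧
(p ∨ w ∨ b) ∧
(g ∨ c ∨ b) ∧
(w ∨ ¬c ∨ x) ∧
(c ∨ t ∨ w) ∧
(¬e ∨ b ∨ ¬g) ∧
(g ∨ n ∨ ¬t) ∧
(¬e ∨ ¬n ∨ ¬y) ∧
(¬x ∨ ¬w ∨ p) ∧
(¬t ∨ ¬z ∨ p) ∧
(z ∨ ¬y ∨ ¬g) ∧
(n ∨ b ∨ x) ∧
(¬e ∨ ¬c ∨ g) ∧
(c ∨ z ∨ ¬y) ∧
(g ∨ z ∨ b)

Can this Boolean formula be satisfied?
No

No, the formula is not satisfiable.

No assignment of truth values to the variables can make all 51 clauses true simultaneously.

The formula is UNSAT (unsatisfiable).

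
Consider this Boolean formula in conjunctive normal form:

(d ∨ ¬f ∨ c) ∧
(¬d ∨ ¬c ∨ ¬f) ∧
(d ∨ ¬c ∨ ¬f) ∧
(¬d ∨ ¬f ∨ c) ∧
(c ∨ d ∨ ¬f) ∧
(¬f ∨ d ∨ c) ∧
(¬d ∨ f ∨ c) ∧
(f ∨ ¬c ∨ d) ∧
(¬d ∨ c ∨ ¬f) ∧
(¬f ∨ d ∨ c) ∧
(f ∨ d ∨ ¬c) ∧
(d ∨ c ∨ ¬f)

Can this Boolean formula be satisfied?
Yes

Yes, the formula is satisfiable.

One satisfying assignment is: f=False, d=False, c=False

Verification: With this assignment, all 12 clauses evaluate to true.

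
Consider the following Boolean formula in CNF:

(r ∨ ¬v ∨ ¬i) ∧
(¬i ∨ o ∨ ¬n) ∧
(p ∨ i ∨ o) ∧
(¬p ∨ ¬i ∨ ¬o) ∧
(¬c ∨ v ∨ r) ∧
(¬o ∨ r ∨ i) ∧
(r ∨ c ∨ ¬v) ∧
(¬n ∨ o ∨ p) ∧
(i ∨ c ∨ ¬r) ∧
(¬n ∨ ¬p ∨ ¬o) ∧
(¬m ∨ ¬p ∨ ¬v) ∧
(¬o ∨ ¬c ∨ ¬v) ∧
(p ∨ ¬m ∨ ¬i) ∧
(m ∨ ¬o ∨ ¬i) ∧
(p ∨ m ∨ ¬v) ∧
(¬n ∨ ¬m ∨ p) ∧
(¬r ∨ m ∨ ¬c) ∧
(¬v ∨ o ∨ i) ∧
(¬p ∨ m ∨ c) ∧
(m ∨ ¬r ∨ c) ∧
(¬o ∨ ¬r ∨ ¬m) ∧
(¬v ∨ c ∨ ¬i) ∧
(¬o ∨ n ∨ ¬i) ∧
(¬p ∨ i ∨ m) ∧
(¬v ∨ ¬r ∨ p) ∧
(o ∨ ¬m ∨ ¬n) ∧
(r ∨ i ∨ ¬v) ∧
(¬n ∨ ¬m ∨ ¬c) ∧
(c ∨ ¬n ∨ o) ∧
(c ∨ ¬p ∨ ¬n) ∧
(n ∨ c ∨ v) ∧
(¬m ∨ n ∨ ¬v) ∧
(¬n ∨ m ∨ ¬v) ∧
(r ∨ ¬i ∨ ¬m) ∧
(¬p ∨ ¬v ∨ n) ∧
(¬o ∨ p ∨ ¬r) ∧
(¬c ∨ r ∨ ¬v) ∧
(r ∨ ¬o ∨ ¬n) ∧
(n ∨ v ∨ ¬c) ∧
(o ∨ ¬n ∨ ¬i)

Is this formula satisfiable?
No

No, the formula is not satisfiable.

No assignment of truth values to the variables can make all 40 clauses true simultaneously.

The formula is UNSAT (unsatisfiable).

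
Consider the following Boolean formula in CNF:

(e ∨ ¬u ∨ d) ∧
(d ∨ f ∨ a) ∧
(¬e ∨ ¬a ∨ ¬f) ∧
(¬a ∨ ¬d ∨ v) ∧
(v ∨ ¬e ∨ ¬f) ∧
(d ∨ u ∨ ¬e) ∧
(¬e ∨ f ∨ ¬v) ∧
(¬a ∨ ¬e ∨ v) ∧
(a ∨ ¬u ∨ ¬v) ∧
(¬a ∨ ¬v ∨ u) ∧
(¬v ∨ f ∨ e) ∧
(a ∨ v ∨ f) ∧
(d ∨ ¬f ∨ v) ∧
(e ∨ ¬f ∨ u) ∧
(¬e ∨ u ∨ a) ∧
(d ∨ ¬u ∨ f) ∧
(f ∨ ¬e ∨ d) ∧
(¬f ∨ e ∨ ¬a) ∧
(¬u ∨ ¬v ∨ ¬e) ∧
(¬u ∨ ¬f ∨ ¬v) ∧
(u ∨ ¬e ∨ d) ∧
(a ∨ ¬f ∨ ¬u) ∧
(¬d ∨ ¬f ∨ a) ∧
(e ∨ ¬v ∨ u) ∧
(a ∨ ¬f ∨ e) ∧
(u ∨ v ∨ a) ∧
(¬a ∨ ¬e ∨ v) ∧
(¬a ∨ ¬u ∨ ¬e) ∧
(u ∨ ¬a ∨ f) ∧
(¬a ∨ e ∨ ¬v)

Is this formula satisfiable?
No

No, the formula is not satisfiable.

No assignment of truth values to the variables can make all 30 clauses true simultaneously.

The formula is UNSAT (unsatisfiable).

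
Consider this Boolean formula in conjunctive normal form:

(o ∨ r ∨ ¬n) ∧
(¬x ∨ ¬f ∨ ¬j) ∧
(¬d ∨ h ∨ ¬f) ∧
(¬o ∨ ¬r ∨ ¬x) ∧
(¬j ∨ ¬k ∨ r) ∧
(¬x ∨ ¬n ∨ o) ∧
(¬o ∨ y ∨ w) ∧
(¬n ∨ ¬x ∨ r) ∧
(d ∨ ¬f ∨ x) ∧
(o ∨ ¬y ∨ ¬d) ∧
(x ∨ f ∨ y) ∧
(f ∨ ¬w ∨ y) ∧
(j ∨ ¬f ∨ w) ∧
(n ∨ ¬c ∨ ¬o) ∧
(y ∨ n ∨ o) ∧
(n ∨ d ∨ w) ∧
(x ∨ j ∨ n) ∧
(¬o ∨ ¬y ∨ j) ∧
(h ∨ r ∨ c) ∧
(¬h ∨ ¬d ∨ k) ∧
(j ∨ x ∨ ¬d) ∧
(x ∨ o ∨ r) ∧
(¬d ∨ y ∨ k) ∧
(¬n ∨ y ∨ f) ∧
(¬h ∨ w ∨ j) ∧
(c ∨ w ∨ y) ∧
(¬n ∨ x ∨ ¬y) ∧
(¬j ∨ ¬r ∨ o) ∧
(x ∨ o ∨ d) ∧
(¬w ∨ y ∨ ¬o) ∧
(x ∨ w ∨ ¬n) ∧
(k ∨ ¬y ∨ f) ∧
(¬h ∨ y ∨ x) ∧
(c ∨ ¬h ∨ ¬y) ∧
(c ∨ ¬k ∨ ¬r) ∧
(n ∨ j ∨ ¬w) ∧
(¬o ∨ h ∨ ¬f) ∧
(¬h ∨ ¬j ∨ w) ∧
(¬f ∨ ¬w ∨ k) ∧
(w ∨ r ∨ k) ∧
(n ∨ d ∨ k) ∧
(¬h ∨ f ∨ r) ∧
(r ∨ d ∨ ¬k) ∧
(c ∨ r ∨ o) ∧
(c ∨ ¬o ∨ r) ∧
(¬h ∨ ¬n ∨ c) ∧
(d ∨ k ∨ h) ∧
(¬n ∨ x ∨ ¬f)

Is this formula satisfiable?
No

No, the formula is not satisfiable.

No assignment of truth values to the variables can make all 48 clauses true simultaneously.

The formula is UNSAT (unsatisfiable).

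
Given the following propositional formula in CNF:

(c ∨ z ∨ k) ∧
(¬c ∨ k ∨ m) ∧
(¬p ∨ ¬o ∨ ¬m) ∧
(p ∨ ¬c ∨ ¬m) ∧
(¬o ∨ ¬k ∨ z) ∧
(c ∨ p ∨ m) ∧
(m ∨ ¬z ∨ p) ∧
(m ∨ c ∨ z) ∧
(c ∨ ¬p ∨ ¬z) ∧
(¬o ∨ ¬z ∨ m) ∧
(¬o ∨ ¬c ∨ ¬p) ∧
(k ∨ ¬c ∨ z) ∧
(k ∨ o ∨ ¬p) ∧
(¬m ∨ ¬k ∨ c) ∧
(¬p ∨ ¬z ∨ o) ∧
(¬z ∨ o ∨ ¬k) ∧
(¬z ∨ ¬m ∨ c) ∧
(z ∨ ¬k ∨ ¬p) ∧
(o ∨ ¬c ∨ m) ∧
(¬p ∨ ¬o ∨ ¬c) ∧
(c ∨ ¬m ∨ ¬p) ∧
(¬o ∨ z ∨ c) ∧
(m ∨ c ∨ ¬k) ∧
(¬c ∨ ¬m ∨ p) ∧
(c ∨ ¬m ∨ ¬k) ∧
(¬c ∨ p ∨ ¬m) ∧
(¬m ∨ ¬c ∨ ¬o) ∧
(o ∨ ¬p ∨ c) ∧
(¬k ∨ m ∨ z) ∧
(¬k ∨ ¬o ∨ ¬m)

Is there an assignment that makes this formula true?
No

No, the formula is not satisfiable.

No assignment of truth values to the variables can make all 30 clauses true simultaneously.

The formula is UNSAT (unsatisfiable).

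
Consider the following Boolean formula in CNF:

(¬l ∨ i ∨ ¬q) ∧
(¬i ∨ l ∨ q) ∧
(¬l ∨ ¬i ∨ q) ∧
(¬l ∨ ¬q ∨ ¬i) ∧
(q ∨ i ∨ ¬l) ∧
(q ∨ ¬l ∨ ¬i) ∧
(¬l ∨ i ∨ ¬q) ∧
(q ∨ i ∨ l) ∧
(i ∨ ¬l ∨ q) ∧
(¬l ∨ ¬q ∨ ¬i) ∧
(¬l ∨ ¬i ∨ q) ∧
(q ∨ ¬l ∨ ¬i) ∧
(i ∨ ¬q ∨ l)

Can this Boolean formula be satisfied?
Yes

Yes, the formula is satisfiable.

One satisfying assignment is: i=True, l=False, q=True

Verification: With this assignment, all 13 clauses evaluate to true.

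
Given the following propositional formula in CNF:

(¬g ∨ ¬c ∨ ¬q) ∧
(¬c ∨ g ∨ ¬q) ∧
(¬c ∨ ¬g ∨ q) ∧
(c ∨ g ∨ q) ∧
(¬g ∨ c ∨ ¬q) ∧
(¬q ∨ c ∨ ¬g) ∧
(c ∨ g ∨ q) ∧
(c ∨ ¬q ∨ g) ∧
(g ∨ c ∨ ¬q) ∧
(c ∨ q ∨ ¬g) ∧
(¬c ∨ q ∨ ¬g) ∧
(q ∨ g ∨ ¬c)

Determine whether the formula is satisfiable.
No

No, the formula is not satisfiable.

No assignment of truth values to the variables can make all 12 clauses true simultaneously.

The formula is UNSAT (unsatisfiable).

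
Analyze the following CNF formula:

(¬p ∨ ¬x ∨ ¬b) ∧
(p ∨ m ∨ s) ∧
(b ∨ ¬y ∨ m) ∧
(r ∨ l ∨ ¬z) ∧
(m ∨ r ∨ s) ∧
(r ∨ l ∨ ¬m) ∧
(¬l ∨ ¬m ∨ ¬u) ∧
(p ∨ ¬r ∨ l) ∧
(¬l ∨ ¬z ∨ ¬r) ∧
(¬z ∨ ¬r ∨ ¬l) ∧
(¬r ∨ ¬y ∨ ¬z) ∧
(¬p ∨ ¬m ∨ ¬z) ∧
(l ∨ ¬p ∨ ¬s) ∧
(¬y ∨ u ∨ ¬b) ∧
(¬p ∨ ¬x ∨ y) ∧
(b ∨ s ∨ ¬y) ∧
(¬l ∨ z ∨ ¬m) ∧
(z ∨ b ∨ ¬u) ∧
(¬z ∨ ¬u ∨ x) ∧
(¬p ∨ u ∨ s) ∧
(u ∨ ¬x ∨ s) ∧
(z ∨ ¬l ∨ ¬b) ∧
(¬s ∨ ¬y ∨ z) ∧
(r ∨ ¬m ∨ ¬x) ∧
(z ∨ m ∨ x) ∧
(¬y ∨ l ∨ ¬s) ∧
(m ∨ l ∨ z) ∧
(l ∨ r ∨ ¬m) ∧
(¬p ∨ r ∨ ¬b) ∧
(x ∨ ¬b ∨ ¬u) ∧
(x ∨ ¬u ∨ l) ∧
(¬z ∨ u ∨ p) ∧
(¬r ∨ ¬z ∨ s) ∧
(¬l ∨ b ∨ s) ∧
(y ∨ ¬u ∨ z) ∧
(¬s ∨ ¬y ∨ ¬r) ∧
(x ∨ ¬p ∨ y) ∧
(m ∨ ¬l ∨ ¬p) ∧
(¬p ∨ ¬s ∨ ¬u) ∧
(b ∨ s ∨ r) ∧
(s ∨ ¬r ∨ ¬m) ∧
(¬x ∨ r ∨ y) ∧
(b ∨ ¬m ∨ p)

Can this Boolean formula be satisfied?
Yes

Yes, the formula is satisfiable.

One satisfying assignment is: m=False, u=True, p=False, y=True, r=False, b=True, s=True, x=True, z=True, l=True

Verification: With this assignment, all 43 clauses evaluate to true.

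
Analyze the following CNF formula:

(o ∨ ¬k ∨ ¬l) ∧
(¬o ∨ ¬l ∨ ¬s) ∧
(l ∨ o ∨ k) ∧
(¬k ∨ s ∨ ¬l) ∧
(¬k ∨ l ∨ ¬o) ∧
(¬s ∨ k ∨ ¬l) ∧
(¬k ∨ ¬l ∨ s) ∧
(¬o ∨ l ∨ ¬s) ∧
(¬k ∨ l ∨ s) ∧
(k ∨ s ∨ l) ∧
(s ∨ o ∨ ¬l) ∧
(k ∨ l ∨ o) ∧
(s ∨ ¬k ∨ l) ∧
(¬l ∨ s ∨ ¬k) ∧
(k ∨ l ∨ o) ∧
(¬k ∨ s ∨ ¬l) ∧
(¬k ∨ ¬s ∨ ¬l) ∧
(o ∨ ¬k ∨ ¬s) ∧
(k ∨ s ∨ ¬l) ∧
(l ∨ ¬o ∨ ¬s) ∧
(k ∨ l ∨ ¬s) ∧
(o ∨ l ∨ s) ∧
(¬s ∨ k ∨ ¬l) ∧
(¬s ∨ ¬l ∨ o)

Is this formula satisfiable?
No

No, the formula is not satisfiable.

No assignment of truth values to the variables can make all 24 clauses true simultaneously.

The formula is UNSAT (unsatisfiable).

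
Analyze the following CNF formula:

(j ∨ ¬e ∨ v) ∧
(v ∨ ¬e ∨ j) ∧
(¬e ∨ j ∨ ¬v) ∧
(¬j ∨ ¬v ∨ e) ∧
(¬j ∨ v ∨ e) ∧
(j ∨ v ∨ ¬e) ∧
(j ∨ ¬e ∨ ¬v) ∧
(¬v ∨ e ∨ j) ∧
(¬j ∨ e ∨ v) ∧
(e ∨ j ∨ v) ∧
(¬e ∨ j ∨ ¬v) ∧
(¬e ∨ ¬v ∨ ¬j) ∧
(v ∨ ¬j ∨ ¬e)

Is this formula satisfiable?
No

No, the formula is not satisfiable.

No assignment of truth values to the variables can make all 13 clauses true simultaneously.

The formula is UNSAT (unsatisfiable).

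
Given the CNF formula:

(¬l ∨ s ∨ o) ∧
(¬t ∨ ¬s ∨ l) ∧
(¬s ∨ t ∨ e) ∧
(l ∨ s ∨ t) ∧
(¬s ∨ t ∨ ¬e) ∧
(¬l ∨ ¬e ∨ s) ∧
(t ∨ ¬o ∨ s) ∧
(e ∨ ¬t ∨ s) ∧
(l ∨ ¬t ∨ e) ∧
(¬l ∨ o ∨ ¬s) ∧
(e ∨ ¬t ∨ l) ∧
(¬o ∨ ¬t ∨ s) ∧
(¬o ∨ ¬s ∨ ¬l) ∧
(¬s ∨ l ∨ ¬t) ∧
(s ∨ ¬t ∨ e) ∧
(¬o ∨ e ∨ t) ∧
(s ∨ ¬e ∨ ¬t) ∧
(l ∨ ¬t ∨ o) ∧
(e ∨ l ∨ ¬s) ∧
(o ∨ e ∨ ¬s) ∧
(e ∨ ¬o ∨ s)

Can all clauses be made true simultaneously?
No

No, the formula is not satisfiable.

No assignment of truth values to the variables can make all 21 clauses true simultaneously.

The formula is UNSAT (unsatisfiable).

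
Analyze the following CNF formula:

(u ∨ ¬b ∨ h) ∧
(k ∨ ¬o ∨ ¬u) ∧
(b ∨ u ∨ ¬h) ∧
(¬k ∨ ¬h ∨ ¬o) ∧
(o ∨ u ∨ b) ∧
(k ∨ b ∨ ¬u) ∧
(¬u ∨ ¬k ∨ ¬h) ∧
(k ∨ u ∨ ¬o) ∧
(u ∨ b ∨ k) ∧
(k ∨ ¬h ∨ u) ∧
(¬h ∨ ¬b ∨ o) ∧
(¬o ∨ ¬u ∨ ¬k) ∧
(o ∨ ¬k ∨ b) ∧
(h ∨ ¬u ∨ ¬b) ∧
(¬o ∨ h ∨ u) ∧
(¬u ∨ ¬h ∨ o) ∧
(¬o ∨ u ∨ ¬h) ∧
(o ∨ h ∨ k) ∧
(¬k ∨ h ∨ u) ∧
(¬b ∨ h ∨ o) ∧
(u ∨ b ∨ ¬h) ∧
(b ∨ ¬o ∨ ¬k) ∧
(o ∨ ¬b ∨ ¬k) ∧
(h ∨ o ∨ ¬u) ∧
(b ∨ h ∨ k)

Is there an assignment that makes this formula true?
No

No, the formula is not satisfiable.

No assignment of truth values to the variables can make all 25 clauses true simultaneously.

The formula is UNSAT (unsatisfiable).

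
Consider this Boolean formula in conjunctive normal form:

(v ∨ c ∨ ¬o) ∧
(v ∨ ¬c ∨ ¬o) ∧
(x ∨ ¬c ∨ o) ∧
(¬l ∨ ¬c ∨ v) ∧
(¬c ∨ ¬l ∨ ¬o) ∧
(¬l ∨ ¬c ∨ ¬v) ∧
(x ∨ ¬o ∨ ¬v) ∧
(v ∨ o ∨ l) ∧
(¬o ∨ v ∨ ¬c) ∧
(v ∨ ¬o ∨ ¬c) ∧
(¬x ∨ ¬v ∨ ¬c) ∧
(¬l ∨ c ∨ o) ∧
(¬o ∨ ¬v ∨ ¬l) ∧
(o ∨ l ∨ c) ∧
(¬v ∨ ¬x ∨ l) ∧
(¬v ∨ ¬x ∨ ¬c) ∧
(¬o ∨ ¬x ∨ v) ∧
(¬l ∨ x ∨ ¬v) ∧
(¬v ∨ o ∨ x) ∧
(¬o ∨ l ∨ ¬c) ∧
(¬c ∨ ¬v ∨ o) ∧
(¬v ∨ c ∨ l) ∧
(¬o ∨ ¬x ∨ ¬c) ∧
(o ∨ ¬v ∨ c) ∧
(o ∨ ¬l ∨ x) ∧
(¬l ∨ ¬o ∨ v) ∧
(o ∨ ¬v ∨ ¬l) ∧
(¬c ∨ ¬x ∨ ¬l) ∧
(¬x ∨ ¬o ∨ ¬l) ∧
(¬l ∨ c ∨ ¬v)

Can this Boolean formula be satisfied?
No

No, the formula is not satisfiable.

No assignment of truth values to the variables can make all 30 clauses true simultaneously.

The formula is UNSAT (unsatisfiable).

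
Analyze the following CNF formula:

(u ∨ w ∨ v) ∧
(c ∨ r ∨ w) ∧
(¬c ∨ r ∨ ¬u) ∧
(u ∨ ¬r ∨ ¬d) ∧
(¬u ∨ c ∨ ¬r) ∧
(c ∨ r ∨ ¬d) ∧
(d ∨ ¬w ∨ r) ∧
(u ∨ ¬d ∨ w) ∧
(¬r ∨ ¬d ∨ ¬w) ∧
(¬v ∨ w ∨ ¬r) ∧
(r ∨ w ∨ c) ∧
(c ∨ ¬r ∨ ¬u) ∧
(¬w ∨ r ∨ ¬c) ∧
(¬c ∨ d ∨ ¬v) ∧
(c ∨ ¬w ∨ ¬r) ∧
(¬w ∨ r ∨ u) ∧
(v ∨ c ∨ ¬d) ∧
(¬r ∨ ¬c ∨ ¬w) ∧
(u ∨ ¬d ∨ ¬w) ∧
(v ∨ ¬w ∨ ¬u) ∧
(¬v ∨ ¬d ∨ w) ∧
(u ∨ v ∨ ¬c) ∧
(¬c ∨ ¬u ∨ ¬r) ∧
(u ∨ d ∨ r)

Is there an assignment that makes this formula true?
No

No, the formula is not satisfiable.

No assignment of truth values to the variables can make all 24 clauses true simultaneously.

The formula is UNSAT (unsatisfiable).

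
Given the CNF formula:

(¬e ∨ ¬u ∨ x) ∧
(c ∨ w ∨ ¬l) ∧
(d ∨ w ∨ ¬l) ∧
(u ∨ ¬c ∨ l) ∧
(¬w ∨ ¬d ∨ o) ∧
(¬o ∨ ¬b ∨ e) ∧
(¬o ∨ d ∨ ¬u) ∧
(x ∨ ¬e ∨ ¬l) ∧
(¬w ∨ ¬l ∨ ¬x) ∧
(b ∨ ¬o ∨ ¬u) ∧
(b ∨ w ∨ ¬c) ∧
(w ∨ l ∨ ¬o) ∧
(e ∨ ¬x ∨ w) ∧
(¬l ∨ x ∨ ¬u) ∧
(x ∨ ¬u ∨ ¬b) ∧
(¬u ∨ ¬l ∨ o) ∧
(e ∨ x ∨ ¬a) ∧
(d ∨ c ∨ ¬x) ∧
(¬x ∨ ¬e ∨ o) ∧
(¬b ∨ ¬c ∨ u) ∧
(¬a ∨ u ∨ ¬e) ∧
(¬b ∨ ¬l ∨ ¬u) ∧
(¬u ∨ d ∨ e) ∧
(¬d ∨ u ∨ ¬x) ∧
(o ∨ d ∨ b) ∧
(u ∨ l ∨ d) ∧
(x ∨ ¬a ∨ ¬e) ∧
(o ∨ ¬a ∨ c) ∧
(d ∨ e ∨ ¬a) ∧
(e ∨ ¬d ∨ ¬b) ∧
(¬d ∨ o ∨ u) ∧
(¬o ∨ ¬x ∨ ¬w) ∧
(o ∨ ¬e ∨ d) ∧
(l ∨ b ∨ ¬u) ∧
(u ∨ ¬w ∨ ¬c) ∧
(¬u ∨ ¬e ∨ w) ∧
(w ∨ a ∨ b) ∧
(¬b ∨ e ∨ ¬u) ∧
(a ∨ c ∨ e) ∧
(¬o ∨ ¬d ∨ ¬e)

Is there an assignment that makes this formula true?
No

No, the formula is not satisfiable.

No assignment of truth values to the variables can make all 40 clauses true simultaneously.

The formula is UNSAT (unsatisfiable).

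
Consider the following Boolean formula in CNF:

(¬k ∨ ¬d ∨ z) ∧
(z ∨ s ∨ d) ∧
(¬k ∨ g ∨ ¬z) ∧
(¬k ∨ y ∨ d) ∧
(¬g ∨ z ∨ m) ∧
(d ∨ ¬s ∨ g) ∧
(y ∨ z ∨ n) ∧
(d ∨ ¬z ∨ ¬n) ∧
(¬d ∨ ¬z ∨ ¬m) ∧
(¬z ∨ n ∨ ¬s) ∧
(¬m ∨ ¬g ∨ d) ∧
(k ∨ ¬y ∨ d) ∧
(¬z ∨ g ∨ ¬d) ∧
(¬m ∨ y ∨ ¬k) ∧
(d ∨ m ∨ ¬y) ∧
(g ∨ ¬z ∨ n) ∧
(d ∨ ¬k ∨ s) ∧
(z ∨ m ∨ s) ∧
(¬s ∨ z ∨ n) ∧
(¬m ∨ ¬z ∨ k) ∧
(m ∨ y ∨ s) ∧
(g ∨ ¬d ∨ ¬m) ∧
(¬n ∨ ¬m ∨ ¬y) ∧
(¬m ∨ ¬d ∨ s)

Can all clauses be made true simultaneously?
Yes

Yes, the formula is satisfiable.

One satisfying assignment is: y=False, m=True, s=True, z=False, k=False, d=True, n=True, g=True

Verification: With this assignment, all 24 clauses evaluate to true.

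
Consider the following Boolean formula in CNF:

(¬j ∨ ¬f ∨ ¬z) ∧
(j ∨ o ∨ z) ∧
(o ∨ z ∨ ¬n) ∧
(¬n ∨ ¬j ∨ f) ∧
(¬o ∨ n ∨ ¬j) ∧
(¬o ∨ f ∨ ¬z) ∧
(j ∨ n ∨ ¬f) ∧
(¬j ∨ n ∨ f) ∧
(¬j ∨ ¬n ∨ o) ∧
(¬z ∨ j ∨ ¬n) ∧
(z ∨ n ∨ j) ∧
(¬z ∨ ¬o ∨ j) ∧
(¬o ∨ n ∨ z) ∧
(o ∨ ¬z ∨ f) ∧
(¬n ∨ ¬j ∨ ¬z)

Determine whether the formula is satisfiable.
Yes

Yes, the formula is satisfiable.

One satisfying assignment is: o=False, z=False, j=True, n=False, f=True

Verification: With this assignment, all 15 clauses evaluate to true.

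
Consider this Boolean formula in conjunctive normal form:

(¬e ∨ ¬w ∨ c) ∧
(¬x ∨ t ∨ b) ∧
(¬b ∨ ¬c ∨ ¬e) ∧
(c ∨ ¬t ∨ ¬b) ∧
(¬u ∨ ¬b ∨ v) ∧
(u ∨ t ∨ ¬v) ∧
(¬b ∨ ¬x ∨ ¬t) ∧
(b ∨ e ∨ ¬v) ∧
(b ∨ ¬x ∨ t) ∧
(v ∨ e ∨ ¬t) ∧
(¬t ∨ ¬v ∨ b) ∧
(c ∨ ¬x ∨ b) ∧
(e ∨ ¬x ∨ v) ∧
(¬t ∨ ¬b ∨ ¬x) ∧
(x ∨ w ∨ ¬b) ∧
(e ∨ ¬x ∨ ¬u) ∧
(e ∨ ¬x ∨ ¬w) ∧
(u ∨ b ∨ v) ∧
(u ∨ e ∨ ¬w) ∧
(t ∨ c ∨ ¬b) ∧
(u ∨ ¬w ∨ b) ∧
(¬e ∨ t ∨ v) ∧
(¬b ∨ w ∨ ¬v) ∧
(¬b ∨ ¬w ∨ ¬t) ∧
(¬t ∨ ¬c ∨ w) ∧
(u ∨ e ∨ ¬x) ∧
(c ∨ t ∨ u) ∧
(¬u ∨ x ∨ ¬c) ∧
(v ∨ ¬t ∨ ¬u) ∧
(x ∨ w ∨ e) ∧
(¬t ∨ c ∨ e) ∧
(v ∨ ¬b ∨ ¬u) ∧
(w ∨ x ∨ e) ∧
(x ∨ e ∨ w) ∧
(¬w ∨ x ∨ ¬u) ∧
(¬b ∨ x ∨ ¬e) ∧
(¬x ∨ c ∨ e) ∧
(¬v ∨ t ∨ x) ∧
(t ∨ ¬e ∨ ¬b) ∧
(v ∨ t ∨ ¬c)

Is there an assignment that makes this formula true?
No

No, the formula is not satisfiable.

No assignment of truth values to the variables can make all 40 clauses true simultaneously.

The formula is UNSAT (unsatisfiable).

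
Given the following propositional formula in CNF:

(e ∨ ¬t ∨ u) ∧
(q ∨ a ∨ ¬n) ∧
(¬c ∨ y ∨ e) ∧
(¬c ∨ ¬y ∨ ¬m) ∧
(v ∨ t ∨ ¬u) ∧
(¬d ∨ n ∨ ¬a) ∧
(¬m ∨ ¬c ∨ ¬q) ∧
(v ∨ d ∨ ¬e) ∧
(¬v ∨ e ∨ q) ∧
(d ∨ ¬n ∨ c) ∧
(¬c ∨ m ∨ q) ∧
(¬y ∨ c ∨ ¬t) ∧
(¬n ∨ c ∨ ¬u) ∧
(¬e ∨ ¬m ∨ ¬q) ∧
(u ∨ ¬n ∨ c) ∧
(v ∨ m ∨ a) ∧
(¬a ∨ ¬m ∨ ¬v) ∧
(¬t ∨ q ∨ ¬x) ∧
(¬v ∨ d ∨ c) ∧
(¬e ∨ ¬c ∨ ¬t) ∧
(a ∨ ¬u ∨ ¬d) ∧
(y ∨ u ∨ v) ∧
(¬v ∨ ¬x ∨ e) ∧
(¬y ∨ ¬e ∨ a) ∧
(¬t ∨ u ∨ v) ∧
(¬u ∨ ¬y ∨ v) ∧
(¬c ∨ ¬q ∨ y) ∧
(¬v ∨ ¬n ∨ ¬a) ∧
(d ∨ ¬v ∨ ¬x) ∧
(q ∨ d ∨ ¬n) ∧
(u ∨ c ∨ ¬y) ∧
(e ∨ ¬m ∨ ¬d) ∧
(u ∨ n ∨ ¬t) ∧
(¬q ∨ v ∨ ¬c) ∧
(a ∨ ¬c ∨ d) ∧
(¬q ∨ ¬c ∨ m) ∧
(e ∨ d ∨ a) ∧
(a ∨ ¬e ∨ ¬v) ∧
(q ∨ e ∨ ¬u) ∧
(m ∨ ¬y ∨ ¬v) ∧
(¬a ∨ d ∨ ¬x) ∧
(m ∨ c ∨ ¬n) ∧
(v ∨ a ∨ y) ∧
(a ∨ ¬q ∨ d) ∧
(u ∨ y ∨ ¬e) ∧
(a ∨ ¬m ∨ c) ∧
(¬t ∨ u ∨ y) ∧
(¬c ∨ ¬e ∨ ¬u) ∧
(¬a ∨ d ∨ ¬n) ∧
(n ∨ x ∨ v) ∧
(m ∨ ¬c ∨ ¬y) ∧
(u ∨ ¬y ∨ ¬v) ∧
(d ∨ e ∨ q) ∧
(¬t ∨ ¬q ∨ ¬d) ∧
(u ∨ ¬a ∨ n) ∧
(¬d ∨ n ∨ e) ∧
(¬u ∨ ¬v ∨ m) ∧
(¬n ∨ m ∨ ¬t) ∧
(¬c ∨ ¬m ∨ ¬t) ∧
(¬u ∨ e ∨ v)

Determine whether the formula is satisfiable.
No

No, the formula is not satisfiable.

No assignment of truth values to the variables can make all 60 clauses true simultaneously.

The formula is UNSAT (unsatisfiable).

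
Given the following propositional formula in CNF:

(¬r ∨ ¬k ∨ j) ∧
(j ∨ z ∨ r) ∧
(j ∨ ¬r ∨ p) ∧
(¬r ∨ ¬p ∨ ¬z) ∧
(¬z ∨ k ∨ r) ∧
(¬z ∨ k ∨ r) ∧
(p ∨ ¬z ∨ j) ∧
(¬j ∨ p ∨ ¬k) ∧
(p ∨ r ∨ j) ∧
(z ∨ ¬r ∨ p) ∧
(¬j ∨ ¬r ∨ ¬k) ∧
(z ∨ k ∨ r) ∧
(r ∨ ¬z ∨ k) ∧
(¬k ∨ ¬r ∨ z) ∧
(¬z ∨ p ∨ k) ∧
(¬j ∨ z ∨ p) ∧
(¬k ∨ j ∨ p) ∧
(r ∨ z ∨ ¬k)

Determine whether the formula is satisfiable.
Yes

Yes, the formula is satisfiable.

One satisfying assignment is: j=False, r=True, k=False, p=True, z=False

Verification: With this assignment, all 18 clauses evaluate to true.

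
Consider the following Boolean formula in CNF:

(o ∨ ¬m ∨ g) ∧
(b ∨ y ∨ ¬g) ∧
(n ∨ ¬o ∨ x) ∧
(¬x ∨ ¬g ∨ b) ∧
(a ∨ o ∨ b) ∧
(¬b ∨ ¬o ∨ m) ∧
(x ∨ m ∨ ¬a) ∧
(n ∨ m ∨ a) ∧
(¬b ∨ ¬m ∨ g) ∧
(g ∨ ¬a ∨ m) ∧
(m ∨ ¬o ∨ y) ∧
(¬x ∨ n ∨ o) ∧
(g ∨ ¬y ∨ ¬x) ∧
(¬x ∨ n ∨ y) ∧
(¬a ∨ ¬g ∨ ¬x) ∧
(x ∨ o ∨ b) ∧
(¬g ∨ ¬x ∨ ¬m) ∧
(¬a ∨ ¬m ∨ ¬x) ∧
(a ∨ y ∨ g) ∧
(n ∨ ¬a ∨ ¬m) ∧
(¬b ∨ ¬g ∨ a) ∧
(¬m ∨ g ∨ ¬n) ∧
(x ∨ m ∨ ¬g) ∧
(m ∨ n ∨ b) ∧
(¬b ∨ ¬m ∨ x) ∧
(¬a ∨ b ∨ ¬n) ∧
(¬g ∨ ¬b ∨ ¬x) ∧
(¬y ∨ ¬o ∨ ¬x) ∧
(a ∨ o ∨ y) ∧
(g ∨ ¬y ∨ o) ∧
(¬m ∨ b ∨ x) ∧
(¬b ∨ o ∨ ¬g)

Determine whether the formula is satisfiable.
Yes

Yes, the formula is satisfiable.

One satisfying assignment is: b=False, o=True, a=False, g=False, x=False, y=True, n=True, m=False

Verification: With this assignment, all 32 clauses evaluate to true.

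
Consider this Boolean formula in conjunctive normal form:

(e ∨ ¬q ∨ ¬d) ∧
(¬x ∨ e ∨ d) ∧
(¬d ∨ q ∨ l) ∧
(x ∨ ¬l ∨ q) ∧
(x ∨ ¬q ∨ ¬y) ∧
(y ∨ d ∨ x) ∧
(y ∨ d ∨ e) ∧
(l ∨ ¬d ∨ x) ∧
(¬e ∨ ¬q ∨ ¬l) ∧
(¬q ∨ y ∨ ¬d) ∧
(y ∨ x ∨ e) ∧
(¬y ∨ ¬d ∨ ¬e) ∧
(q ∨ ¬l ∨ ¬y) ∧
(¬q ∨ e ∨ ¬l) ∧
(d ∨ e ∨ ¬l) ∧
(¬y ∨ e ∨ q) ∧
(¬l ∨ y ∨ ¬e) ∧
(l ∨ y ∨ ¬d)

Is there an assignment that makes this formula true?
Yes

Yes, the formula is satisfiable.

One satisfying assignment is: y=False, x=True, e=True, d=False, q=False, l=False

Verification: With this assignment, all 18 clauses evaluate to true.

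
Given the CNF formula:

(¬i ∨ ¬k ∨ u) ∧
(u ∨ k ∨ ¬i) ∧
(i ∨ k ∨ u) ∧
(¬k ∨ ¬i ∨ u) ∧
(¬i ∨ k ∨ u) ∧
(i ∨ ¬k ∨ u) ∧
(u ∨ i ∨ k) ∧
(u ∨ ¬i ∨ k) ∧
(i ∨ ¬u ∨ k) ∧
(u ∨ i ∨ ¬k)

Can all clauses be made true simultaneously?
Yes

Yes, the formula is satisfiable.

One satisfying assignment is: i=False, u=True, k=True

Verification: With this assignment, all 10 clauses evaluate to true.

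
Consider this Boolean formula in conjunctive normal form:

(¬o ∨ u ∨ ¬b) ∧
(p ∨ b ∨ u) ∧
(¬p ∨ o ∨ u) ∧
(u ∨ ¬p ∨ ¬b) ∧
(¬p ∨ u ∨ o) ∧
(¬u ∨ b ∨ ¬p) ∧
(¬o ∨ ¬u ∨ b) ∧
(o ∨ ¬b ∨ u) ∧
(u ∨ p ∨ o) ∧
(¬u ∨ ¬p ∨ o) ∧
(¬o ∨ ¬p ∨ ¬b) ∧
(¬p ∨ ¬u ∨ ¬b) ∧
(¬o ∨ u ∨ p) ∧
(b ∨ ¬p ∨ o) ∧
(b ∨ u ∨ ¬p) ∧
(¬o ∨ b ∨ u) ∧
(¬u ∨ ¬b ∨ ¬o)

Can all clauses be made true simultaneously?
Yes

Yes, the formula is satisfiable.

One satisfying assignment is: b=False, o=False, p=False, u=True

Verification: With this assignment, all 17 clauses evaluate to true.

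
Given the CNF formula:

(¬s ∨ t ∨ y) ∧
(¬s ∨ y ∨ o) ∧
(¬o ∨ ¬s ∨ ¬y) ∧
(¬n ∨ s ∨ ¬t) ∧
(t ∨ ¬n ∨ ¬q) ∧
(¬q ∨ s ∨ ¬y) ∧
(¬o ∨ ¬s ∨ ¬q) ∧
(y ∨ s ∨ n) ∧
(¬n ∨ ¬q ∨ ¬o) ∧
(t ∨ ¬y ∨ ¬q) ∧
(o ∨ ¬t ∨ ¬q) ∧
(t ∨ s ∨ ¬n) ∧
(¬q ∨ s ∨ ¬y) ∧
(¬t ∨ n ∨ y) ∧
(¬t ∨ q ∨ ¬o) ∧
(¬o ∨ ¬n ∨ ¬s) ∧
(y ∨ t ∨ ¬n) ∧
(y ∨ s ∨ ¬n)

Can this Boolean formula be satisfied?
Yes

Yes, the formula is satisfiable.

One satisfying assignment is: n=False, q=False, t=False, s=False, y=True, o=False

Verification: With this assignment, all 18 clauses evaluate to true.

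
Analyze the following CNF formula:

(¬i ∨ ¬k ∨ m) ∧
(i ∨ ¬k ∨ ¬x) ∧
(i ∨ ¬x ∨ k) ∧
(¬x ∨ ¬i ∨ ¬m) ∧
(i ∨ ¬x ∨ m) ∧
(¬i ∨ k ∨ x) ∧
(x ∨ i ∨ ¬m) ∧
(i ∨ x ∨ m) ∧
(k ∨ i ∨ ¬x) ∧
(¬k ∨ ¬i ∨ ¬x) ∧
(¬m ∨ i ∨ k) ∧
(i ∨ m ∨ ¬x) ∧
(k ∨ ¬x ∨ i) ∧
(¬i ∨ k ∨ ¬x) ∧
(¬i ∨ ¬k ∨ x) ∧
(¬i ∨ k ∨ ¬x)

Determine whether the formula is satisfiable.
No

No, the formula is not satisfiable.

No assignment of truth values to the variables can make all 16 clauses true simultaneously.

The formula is UNSAT (unsatisfiable).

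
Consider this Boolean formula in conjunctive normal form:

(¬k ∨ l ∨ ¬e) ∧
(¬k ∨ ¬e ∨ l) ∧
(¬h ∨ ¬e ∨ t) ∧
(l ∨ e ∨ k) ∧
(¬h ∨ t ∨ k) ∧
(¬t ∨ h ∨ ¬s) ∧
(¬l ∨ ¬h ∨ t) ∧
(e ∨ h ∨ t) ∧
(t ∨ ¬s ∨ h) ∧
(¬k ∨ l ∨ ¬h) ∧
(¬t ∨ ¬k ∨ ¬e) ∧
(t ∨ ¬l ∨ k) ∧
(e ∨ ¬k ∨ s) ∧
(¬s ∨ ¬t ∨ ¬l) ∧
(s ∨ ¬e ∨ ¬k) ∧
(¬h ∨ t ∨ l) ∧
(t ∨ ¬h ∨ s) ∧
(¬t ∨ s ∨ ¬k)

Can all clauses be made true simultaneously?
Yes

Yes, the formula is satisfiable.

One satisfying assignment is: t=False, k=False, s=False, h=False, e=True, l=False

Verification: With this assignment, all 18 clauses evaluate to true.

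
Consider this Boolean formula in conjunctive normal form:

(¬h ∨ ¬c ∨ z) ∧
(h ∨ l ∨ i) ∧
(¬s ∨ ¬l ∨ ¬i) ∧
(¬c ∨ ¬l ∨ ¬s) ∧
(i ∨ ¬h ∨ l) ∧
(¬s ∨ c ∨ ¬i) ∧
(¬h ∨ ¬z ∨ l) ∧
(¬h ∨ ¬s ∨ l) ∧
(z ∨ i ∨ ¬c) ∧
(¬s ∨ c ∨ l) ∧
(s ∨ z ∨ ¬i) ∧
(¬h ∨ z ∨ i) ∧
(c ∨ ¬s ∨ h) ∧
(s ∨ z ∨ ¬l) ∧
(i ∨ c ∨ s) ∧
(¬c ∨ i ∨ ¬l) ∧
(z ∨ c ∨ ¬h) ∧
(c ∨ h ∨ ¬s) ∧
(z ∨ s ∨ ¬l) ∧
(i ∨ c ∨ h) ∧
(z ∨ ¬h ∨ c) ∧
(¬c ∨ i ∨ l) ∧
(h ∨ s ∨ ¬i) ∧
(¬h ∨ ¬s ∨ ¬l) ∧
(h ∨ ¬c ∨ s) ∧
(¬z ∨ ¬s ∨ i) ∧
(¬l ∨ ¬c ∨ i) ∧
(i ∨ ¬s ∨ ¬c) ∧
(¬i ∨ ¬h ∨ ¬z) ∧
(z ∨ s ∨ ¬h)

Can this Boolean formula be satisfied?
Yes

Yes, the formula is satisfiable.

One satisfying assignment is: s=True, c=True, l=False, h=False, i=True, z=False

Verification: With this assignment, all 30 clauses evaluate to true.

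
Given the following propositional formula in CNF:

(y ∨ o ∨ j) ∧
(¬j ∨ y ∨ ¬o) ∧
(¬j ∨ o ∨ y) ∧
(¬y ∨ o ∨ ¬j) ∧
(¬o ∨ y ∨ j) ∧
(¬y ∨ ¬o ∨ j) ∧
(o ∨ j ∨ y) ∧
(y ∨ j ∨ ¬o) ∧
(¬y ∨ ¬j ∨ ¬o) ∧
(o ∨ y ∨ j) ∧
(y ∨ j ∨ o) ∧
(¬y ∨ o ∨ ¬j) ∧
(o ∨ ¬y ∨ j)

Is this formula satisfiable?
No

No, the formula is not satisfiable.

No assignment of truth values to the variables can make all 13 clauses true simultaneously.

The formula is UNSAT (unsatisfiable).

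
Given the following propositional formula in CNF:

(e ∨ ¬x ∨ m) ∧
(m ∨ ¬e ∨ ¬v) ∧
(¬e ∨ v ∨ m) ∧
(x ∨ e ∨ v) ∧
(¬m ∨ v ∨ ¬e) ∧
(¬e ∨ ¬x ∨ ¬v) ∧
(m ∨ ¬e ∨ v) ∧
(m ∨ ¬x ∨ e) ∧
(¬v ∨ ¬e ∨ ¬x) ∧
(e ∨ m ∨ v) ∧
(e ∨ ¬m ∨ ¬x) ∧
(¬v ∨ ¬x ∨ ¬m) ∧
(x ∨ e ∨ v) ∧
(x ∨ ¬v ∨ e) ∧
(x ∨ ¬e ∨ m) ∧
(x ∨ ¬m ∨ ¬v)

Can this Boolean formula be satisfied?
No

No, the formula is not satisfiable.

No assignment of truth values to the variables can make all 16 clauses true simultaneously.

The formula is UNSAT (unsatisfiable).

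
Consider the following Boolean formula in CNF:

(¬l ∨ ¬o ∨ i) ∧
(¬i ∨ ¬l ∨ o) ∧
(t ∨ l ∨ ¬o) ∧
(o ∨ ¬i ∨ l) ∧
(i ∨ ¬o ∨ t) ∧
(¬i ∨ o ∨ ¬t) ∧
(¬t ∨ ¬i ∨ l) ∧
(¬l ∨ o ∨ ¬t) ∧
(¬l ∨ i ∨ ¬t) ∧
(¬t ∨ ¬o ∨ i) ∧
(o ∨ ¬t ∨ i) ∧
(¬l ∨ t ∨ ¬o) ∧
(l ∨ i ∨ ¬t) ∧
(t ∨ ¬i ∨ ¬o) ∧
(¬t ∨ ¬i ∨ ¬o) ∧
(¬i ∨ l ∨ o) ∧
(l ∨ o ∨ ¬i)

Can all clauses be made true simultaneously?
Yes

Yes, the formula is satisfiable.

One satisfying assignment is: i=False, t=False, l=False, o=False

Verification: With this assignment, all 17 clauses evaluate to true.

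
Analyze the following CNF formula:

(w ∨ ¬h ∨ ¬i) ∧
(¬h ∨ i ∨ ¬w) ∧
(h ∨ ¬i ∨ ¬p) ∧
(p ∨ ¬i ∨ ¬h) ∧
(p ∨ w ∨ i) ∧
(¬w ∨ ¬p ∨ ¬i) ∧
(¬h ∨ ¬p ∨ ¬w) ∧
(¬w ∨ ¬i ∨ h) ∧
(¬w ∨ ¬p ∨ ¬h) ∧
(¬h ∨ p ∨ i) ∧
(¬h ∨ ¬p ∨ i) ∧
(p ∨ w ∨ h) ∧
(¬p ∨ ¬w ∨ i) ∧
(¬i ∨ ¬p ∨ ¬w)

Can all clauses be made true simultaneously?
Yes

Yes, the formula is satisfiable.

One satisfying assignment is: w=True, h=False, p=False, i=False

Verification: With this assignment, all 14 clauses evaluate to true.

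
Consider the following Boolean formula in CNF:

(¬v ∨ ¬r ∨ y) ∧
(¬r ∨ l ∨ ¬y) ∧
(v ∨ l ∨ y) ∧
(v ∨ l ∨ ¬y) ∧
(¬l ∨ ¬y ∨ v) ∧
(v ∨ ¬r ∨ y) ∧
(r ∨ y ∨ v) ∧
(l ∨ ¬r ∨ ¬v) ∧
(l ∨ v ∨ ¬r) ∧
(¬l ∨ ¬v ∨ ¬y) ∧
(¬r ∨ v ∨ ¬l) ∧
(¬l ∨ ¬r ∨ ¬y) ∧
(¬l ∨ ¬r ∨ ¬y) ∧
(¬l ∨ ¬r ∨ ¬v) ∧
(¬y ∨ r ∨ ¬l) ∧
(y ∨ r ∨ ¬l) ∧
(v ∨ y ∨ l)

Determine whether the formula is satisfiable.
Yes

Yes, the formula is satisfiable.

One satisfying assignment is: r=False, y=False, l=False, v=True

Verification: With this assignment, all 17 clauses evaluate to true.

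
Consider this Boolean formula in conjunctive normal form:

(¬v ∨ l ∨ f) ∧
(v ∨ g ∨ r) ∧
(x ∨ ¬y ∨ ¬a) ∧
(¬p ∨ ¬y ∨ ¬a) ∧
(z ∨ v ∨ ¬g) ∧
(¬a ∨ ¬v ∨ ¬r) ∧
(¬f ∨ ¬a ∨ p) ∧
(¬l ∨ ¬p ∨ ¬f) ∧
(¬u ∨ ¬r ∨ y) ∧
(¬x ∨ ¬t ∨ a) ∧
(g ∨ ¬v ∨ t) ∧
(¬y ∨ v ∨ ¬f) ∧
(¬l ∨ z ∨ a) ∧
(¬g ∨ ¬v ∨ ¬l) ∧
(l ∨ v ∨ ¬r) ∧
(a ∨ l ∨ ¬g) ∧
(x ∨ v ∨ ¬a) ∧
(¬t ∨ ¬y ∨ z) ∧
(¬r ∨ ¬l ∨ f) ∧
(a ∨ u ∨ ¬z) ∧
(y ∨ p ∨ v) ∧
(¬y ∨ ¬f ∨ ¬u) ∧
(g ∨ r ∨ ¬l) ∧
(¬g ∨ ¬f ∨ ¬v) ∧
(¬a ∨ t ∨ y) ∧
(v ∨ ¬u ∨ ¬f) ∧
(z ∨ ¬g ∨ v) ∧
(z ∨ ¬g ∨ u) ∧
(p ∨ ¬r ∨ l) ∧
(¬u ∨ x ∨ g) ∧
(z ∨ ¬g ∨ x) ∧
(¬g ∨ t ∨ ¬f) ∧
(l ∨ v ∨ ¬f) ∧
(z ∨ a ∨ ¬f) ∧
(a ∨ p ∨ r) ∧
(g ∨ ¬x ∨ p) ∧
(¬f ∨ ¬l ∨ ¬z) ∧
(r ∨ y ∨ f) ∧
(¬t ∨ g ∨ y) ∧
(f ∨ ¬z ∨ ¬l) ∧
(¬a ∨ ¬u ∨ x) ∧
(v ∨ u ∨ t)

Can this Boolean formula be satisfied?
Yes

Yes, the formula is satisfiable.

One satisfying assignment is: y=True, x=True, z=True, v=False, u=True, a=True, l=False, t=True, f=False, r=False, p=False, g=True

Verification: With this assignment, all 42 clauses evaluate to true.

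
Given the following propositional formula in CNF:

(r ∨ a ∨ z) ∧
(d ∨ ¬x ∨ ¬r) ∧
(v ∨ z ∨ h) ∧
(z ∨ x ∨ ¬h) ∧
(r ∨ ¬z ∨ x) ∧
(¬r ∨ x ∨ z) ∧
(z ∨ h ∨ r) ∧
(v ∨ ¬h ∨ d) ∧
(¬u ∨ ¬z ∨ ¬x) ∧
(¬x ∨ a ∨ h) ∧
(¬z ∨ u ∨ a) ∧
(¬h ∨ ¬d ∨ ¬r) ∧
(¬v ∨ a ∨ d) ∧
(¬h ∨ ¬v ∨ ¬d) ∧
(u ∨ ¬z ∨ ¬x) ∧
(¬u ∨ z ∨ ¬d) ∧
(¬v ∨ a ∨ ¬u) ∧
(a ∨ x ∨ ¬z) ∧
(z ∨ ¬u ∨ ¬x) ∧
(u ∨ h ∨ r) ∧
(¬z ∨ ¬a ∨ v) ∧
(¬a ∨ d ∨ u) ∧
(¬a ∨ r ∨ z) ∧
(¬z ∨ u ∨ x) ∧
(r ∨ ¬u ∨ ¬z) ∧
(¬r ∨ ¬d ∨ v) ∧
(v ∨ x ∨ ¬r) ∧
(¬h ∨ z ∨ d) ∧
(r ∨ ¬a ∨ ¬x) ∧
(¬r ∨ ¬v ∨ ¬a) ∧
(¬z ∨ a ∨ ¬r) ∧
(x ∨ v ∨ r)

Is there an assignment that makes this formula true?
No

No, the formula is not satisfiable.

No assignment of truth values to the variables can make all 32 clauses true simultaneously.

The formula is UNSAT (unsatisfiable).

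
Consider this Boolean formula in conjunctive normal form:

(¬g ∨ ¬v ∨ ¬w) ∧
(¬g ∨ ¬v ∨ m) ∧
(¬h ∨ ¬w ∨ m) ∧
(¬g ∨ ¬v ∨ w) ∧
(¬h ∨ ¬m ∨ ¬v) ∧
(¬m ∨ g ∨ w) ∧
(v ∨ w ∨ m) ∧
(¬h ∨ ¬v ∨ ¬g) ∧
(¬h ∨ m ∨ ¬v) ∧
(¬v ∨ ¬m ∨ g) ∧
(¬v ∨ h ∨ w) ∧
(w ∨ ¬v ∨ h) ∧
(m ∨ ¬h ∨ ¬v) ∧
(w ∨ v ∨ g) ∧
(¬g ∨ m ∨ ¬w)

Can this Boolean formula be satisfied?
Yes

Yes, the formula is satisfiable.

One satisfying assignment is: m=True, h=False, g=True, v=False, w=False

Verification: With this assignment, all 15 clauses evaluate to true.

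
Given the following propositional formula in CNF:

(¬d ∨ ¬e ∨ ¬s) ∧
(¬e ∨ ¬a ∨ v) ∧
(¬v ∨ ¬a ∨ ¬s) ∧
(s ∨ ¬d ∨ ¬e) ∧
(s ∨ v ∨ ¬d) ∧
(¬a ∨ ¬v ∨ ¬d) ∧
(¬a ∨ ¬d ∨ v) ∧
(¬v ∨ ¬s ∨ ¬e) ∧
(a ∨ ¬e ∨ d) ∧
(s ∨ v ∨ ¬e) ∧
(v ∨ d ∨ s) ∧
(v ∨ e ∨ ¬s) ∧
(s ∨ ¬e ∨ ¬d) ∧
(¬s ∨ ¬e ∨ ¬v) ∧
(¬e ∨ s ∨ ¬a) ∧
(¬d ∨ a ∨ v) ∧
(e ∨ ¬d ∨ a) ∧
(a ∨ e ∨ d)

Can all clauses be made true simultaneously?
Yes

Yes, the formula is satisfiable.

One satisfying assignment is: v=True, a=True, e=False, d=False, s=False

Verification: With this assignment, all 18 clauses evaluate to true.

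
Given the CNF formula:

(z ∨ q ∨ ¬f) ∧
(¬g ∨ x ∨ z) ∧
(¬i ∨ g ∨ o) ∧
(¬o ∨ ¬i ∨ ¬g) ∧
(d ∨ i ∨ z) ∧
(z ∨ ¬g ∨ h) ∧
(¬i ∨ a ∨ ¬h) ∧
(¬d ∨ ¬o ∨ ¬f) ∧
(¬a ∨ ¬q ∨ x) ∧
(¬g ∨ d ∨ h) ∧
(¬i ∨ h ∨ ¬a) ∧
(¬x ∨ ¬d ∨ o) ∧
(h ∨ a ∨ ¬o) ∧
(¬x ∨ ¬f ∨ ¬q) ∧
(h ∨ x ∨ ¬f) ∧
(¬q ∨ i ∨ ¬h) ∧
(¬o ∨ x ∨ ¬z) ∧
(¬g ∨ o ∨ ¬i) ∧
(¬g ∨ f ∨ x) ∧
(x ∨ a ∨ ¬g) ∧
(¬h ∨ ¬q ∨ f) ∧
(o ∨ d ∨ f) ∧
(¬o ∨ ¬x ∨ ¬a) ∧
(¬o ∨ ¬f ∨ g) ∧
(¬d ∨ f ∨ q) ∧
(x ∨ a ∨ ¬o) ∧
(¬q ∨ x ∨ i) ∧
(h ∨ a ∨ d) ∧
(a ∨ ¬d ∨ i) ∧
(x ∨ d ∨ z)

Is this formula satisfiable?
Yes

Yes, the formula is satisfiable.

One satisfying assignment is: x=False, h=True, f=True, a=False, d=False, i=False, o=False, q=False, g=False, z=True

Verification: With this assignment, all 30 clauses evaluate to true.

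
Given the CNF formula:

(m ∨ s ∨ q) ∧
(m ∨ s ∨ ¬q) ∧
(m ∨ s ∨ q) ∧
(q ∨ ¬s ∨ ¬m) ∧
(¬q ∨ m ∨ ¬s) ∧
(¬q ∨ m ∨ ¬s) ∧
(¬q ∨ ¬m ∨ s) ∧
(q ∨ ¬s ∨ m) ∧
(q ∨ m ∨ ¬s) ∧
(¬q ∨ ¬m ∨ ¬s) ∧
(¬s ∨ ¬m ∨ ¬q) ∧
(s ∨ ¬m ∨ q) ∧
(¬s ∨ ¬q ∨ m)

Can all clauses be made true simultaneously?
No

No, the formula is not satisfiable.

No assignment of truth values to the variables can make all 13 clauses true simultaneously.

The formula is UNSAT (unsatisfiable).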